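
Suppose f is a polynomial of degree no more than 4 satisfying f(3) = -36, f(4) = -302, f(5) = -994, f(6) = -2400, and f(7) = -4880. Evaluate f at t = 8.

Write f(t) = at^4 + bt^3 + ct^2 + dt + e. Substituting each data point gives a linear system:
  81a + 27b + 9c + 3d + e = -36
  256a + 64b + 16c + 4d + e = -302
  625a + 125b + 25c + 5d + e = -994
  1296a + 216b + 36c + 6d + e = -2400
  2401a + 343b + 49c + 7d + e = -4880
Solving the system yields a = -3, b = 6, c = 6, d = -5, e = 6.
So f(t) = -3t^4 + 6t^3 + 6t^2 - 5t + 6.
Then f(8) = -8866.

-8866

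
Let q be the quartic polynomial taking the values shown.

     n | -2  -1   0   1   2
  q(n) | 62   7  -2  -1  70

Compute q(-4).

Using the Lagrange interpolation formula with nodes -2, -1, 0, 1, 2:
  L_0(n) = (n + 1)n(n - 1)(n - 2) / 24
  L_1(n) = (n + 2)n(n - 1)(n - 2) / -6
  L_2(n) = (n + 2)(n + 1)(n - 1)(n - 2) / 4
  L_3(n) = (n + 2)(n + 1)n(n - 2) / -6
  L_4(n) = (n + 2)(n + 1)n(n - 1) / 24
Then q(n) = 62·L_0(n) + 7·L_1(n) - 2·L_2(n) - 1·L_3(n) + 70·L_4(n).
Expanding and collecting terms gives q(n) = 4n⁴ + 2n³ + n² - 6n - 2.
Evaluating at n = -4: q(-4) = 934.

934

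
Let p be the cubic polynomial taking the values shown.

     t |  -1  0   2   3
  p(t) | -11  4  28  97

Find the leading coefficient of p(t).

5

Write p(t) = at^3 + bt^2 + ct + d. Substituting each data point gives a linear system:
  -a + b - c + d = -11
  d = 4
  8a + 4b + 2c + d = 28
  27a + 9b + 3c + d = 97
Solving the system yields a = 5, b = -6, c = 4, d = 4.
So p(t) = 5t^3 - 6t^2 + 4t + 4.
The leading coefficient is 5.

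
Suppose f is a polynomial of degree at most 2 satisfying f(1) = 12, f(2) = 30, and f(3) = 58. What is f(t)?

f(t) = 5t^2 + 3t + 4

Using the Lagrange interpolation formula with nodes 1, 2, 3:
  L_0(t) = (t - 2)(t - 3) / 2
  L_1(t) = (t - 1)(t - 3) / -1
  L_2(t) = (t - 1)(t - 2) / 2
Then f(t) = 12·L_0(t) + 30·L_1(t) + 58·L_2(t).
Expanding and collecting terms gives f(t) = 5t^2 + 3t + 4.
Check: f(1) = 12. ✓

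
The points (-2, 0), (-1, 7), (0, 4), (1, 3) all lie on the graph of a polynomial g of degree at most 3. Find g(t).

Using the Lagrange interpolation formula with nodes -2, -1, 0, 1:
  L_0(t) = (t + 1)t(t - 1) / -6
  L_1(t) = (t + 2)t(t - 1) / 2
  L_2(t) = (t + 2)(t + 1)(t - 1) / -2
  L_3(t) = (t + 2)(t + 1)t / 6
Then g(t) = 0·L_0(t) + 7·L_1(t) + 4·L_2(t) + 3·L_3(t).
Expanding and collecting terms gives g(t) = 2t^3 + t^2 - 4t + 4.
Check: g(-2) = 0. ✓

g(t) = 2t^3 + t^2 - 4t + 4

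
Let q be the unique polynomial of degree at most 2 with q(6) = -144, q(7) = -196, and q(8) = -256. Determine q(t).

q(t) = -4t^2

Write q(t) = at^2 + bt + c. Substituting each data point gives a linear system:
  36a + 6b + c = -144
  49a + 7b + c = -196
  64a + 8b + c = -256
Solving the system yields a = -4, b = 0, c = 0.
So q(t) = -4t^2.
Check: q(8) = -256. ✓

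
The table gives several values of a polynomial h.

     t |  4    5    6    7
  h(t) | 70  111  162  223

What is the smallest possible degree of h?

2

Forward differences of the values at t = 4, 5, 6, 7:
  h  : 70  111  162  223
  Δ  : 41  51  61
  Δ^2: 10  10
  Δ^3: 0
The second differences are constant (10) and nonzero, while all higher differences vanish, so the minimal degree is 2.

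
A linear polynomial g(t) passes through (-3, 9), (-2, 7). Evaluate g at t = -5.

Using the Lagrange interpolation formula with nodes -3, -2:
  L_0(t) = (t + 2) / -1
  L_1(t) = (t + 3) / 1
Then g(t) = 9·L_0(t) + 7·L_1(t).
Expanding and collecting terms gives g(t) = -2t + 3.
Evaluating at t = -5: g(-5) = 13.

13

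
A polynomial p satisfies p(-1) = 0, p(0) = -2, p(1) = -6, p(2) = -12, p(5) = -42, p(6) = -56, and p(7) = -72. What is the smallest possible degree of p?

Divided differences on the nodes -1, 0, 1, 2, 5, 6, 7:
  order 0: 0  -2  -6  -12  -42  -56  -72
  order 1: -2  -4  -6  -10  -14  -16
  order 2: -1  -1  -1  -1  -1
  order 3: 0  0  0  0
  order 4: 0  0  0
  order 5: 0  0
  order 6: 0
The order-2 divided differences are all -1 (nonzero) and every higher order vanishes, so the data lies on a polynomial of degree exactly 2.

2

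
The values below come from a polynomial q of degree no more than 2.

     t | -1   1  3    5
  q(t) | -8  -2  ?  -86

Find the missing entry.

The 3 known points determine the degree-2 polynomial uniquely.
Write q(t) = at^2 + bt + c. Substituting each data point gives a linear system:
  a - b + c = -8
  a + b + c = -2
  25a + 5b + c = -86
Solving the system yields a = -4, b = 3, c = -1.
So q(t) = -4t^2 + 3t - 1.
Then q(3) = -28.

-28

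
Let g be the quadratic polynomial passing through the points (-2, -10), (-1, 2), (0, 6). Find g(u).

g(u) = -4u^2 + 6

Write g(u) = au^2 + bu + c. Substituting each data point gives a linear system:
  4a - 2b + c = -10
  a - b + c = 2
  c = 6
Solving the system yields a = -4, b = 0, c = 6.
So g(u) = -4u^2 + 6.
Check: g(-1) = 2. ✓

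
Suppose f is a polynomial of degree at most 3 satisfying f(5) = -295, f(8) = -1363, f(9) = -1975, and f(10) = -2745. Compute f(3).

-43

Using the Lagrange interpolation formula with nodes 5, 8, 9, 10:
  L_0(u) = (u - 8)(u - 9)(u - 10) / -60
  L_1(u) = (u - 5)(u - 9)(u - 10) / 6
  L_2(u) = (u - 5)(u - 8)(u - 10) / -4
  L_3(u) = (u - 5)(u - 8)(u - 9) / 10
Then f(u) = -295·L_0(u) - 1363·L_1(u) - 1975·L_2(u) - 2745·L_3(u).
Expanding and collecting terms gives f(u) = -3u^3 + 2u^2 + 5u + 5.
Evaluating at u = 3: f(3) = -43.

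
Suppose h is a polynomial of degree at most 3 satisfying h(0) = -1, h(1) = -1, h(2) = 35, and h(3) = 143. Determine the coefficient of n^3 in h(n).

6

Write h(n) = an^3 + bn^2 + cn + d. Substituting each data point gives a linear system:
  d = -1
  a + b + c + d = -1
  8a + 4b + 2c + d = 35
  27a + 9b + 3c + d = 143
Solving the system yields a = 6, b = 0, c = -6, d = -1.
So h(n) = 6n^3 - 6n - 1.
The leading coefficient is 6.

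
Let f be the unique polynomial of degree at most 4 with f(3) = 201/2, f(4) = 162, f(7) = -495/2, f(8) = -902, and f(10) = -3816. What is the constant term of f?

-6

Write f(t) = at^4 + bt^3 + ct^2 + dt + e. Substituting each data point gives a linear system:
  81a + 27b + 9c + 3d + e = 201/2
  256a + 64b + 16c + 4d + e = 162
  2401a + 343b + 49c + 7d + e = -495/2
  4096a + 512b + 64c + 8d + e = -902
  10000a + 1000b + 100c + 10d + e = -3816
Solving the system yields a = -1, b = 6, c = 3/2, d = 4, e = -6.
So f(t) = -t⁴ + 6t³ + (3/2)t² + 4t - 6.
The constant term is -6.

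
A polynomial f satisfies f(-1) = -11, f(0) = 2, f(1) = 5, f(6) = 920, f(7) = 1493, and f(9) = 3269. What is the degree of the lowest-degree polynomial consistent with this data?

Divided differences on the nodes -1, 0, 1, 6, 7, 9:
  order 0: -11  2  5  920  1493  3269
  order 1: 13  3  183  573  888
  order 2: -5  30  65  105
  order 3: 5  5  5
  order 4: 0  0
  order 5: 0
The order-3 divided differences are all 5 (nonzero) and every higher order vanishes, so the data lies on a polynomial of degree exactly 3.

3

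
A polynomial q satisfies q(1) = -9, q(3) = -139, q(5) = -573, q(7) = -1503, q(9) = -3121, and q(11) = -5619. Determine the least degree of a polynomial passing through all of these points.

3

Forward differences of the values at u = 1, 3, 5, 7, 9, 11:
  q  : -9  -139  -573  -1503  -3121  -5619
  Δ  : -130  -434  -930  -1618  -2498
  Δ^2: -304  -496  -688  -880
  Δ^3: -192  -192  -192
  Δ^4: 0  0
  Δ^5: 0
The third differences are constant (-192) and nonzero, while all higher differences vanish, so the minimal degree is 3.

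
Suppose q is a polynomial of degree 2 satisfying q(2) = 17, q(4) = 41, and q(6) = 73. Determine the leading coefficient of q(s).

Write q(s) = as^2 + bs + c. Substituting each data point gives a linear system:
  4a + 2b + c = 17
  16a + 4b + c = 41
  36a + 6b + c = 73
Solving the system yields a = 1, b = 6, c = 1.
So q(s) = s^2 + 6s + 1.
The leading coefficient is 1.

1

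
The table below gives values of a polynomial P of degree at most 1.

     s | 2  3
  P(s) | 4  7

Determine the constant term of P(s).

Write P(s) = as + b. Substituting each data point gives a linear system:
  2a + b = 4
  3a + b = 7
Solving the system yields a = 3, b = -2.
So P(s) = 3s - 2.
The constant term is -2.

-2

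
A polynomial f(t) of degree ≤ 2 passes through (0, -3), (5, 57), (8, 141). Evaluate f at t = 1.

1

Using the Lagrange interpolation formula with nodes 0, 5, 8:
  L_0(t) = (t - 5)(t - 8) / 40
  L_1(t) = t(t - 8) / -15
  L_2(t) = t(t - 5) / 24
Then f(t) = -3·L_0(t) + 57·L_1(t) + 141·L_2(t).
Expanding and collecting terms gives f(t) = 2t^2 + 2t - 3.
Evaluating at t = 1: f(1) = 1.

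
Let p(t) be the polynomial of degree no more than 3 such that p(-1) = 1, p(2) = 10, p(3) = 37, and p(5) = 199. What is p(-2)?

-18

Using the Lagrange interpolation formula with nodes -1, 2, 3, 5:
  L_0(t) = (t - 2)(t - 3)(t - 5) / -72
  L_1(t) = (t + 1)(t - 3)(t - 5) / 9
  L_2(t) = (t + 1)(t - 2)(t - 5) / -8
  L_3(t) = (t + 1)(t - 2)(t - 3) / 36
Then p(t) = 1·L_0(t) + 10·L_1(t) + 37·L_2(t) + 199·L_3(t).
Expanding and collecting terms gives p(t) = 2t^3 - 2t^2 - t + 4.
Evaluating at t = -2: p(-2) = -18.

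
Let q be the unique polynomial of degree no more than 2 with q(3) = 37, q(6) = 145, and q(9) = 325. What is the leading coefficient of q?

Write q(t) = at^2 + bt + c. Substituting each data point gives a linear system:
  9a + 3b + c = 37
  36a + 6b + c = 145
  81a + 9b + c = 325
Solving the system yields a = 4, b = 0, c = 1.
So q(t) = 4t² + 1.
The leading coefficient is 4.

4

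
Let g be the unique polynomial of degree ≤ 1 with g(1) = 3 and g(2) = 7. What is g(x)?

g(x) = 4x - 1

Write g(x) = ax + b. Substituting each data point gives a linear system:
  a + b = 3
  2a + b = 7
Solving the system yields a = 4, b = -1.
So g(x) = 4x - 1.
Check: g(1) = 3. ✓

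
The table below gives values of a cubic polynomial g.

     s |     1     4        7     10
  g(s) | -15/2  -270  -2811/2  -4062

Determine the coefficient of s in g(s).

-1

Write g(s) = as^3 + bs^2 + cs + d. Substituting each data point gives a linear system:
  a + b + c + d = -15/2
  64a + 16b + 4c + d = -270
  343a + 49b + 7c + d = -2811/2
  1000a + 100b + 10c + d = -4062
Solving the system yields a = -4, b = -1/2, c = -1, d = -2.
So g(s) = -4s³ - (1/2)s² - s - 2.
The coefficient of s is -1.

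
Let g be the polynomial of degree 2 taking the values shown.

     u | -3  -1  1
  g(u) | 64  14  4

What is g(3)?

34

Forward differences of the values at u = -3, -1, 1:
  g  : 64  14  4
  Δ  : -50  -10
  Δ^2: 40
The second differences are constant, confirming degree 2.
Interpolating (Newton forward form) and evaluating at u = 3 gives g(3) = 34.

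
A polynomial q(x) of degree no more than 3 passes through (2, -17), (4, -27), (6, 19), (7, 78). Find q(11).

Using the Lagrange interpolation formula with nodes 2, 4, 6, 7:
  L_0(x) = (x - 4)(x - 6)(x - 7) / -40
  L_1(x) = (x - 2)(x - 6)(x - 7) / 12
  L_2(x) = (x - 2)(x - 4)(x - 7) / -8
  L_3(x) = (x - 2)(x - 4)(x - 6) / 15
Then q(x) = -17·L_0(x) - 27·L_1(x) + 19·L_2(x) + 78·L_3(x).
Expanding and collecting terms gives q(x) = x^3 - 5x^2 - 3x + 1.
Evaluating at x = 11: q(11) = 694.

694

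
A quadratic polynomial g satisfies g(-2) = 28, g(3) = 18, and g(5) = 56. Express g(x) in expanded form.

g(x) = 3x^2 - 5x + 6

Using the Lagrange interpolation formula with nodes -2, 3, 5:
  L_0(x) = (x - 3)(x - 5) / 35
  L_1(x) = (x + 2)(x - 5) / -10
  L_2(x) = (x + 2)(x - 3) / 14
Then g(x) = 28·L_0(x) + 18·L_1(x) + 56·L_2(x).
Expanding and collecting terms gives g(x) = 3x^2 - 5x + 6.
Check: g(3) = 18. ✓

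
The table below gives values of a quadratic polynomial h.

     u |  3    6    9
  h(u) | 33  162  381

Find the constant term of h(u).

Write h(u) = au^2 + bu + c. Substituting each data point gives a linear system:
  9a + 3b + c = 33
  36a + 6b + c = 162
  81a + 9b + c = 381
Solving the system yields a = 5, b = -2, c = -6.
So h(u) = 5u² - 2u - 6.
The constant term is -6.

-6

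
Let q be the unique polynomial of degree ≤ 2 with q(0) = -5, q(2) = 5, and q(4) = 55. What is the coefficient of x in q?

Write q(x) = ax^2 + bx + c. Substituting each data point gives a linear system:
  c = -5
  4a + 2b + c = 5
  16a + 4b + c = 55
Solving the system yields a = 5, b = -5, c = -5.
So q(x) = 5x^2 - 5x - 5.
The coefficient of x is -5.

-5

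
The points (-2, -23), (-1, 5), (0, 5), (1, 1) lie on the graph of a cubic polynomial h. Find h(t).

Write h(t) = at^3 + bt^2 + ct + d. Substituting each data point gives a linear system:
  -8a + 4b - 2c + d = -23
  -a + b - c + d = 5
  d = 5
  a + b + c + d = 1
Solving the system yields a = 4, b = -2, c = -6, d = 5.
So h(t) = 4t^3 - 2t^2 - 6t + 5.
Check: h(0) = 5. ✓

h(t) = 4t^3 - 2t^2 - 6t + 5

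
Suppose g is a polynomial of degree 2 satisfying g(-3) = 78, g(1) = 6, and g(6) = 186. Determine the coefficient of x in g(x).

-6

Write g(x) = ax^2 + bx + c. Substituting each data point gives a linear system:
  9a - 3b + c = 78
  a + b + c = 6
  36a + 6b + c = 186
Solving the system yields a = 6, b = -6, c = 6.
So g(x) = 6x^2 - 6x + 6.
The coefficient of x is -6.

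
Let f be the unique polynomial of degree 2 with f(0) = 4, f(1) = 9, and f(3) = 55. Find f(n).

Write f(n) = an^2 + bn + c. Substituting each data point gives a linear system:
  c = 4
  a + b + c = 9
  9a + 3b + c = 55
Solving the system yields a = 6, b = -1, c = 4.
So f(n) = 6n^2 - n + 4.
Check: f(3) = 55. ✓

f(n) = 6n^2 - n + 4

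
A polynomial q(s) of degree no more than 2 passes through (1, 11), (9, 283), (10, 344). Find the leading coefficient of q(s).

Write q(s) = as^2 + bs + c. Substituting each data point gives a linear system:
  a + b + c = 11
  81a + 9b + c = 283
  100a + 10b + c = 344
Solving the system yields a = 3, b = 4, c = 4.
So q(s) = 3s^2 + 4s + 4.
The leading coefficient is 3.

3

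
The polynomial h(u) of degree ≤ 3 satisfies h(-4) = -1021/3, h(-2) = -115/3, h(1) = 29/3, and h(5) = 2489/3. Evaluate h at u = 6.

4229/3

Using the Lagrange interpolation formula with nodes -4, -2, 1, 5:
  L_0(u) = (u + 2)(u - 1)(u - 5) / -90
  L_1(u) = (u + 4)(u - 1)(u - 5) / 42
  L_2(u) = (u + 4)(u + 2)(u - 5) / -60
  L_3(u) = (u + 4)(u + 2)(u - 1) / 252
Then h(u) = -1021/3·L_0(u) - 115/3·L_1(u) + 29/3·L_2(u) + 2489/3·L_3(u).
Expanding and collecting terms gives h(u) = 6u^3 + 3u^2 + u - 1/3.
Evaluating at u = 6: h(6) = 4229/3.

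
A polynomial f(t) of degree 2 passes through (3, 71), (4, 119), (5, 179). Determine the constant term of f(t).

-1

Write f(t) = at^2 + bt + c. Substituting each data point gives a linear system:
  9a + 3b + c = 71
  16a + 4b + c = 119
  25a + 5b + c = 179
Solving the system yields a = 6, b = 6, c = -1.
So f(t) = 6t² + 6t - 1.
The constant term is -1.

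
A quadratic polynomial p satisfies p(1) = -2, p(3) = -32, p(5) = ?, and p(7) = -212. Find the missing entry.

-102

On equispaced nodes a degree-2 polynomial has vanishing third forward difference, so
  - p(1) + 3·p(3) - 3·p(5) + p(7) = 0.
Substituting the known values and solving for p(5):
  -3·p(5) = 306
  p(5) = -102.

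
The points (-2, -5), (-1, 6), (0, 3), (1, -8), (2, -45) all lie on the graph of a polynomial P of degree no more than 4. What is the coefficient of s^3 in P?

Write P(s) = as^4 + bs^3 + cs^2 + ds + e. Substituting each data point gives a linear system:
  16a - 8b + 4c - 2d + e = -5
  a - b + c - d + e = 6
  e = 3
  a + b + c + d + e = -8
  16a + 8b + 4c + 2d + e = -45
Solving the system yields a = -1, b = -1, c = -3, d = -6, e = 3.
So P(s) = -s^4 - s^3 - 3s^2 - 6s + 3.
The coefficient of s^3 is -1.

-1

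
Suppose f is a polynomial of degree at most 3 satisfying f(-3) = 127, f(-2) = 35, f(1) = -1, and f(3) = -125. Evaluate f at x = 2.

-33

Using the Lagrange interpolation formula with nodes -3, -2, 1, 3:
  L_0(x) = (x + 2)(x - 1)(x - 3) / -24
  L_1(x) = (x + 3)(x - 1)(x - 3) / 15
  L_2(x) = (x + 3)(x + 2)(x - 3) / -24
  L_3(x) = (x + 3)(x + 2)(x - 1) / 60
Then f(x) = 127·L_0(x) + 35·L_1(x) - 1·L_2(x) - 125·L_3(x).
Expanding and collecting terms gives f(x) = -5x^3 + 3x + 1.
Evaluating at x = 2: f(2) = -33.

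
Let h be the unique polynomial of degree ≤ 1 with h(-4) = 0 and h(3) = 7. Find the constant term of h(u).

Write h(u) = au + b. Substituting each data point gives a linear system:
  -4a + b = 0
  3a + b = 7
Solving the system yields a = 1, b = 4.
So h(u) = u + 4.
The constant term is 4.

4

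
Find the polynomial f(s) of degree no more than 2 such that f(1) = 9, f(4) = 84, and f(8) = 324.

f(s) = 5s^2 + 4

Write f(s) = as^2 + bs + c. Substituting each data point gives a linear system:
  a + b + c = 9
  16a + 4b + c = 84
  64a + 8b + c = 324
Solving the system yields a = 5, b = 0, c = 4.
So f(s) = 5s² + 4.
Check: f(1) = 9. ✓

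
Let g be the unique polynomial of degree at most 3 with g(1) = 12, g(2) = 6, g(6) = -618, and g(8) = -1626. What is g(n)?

g(n) = -4n^3 + 6n^2 + 4n + 6

Write g(n) = an^3 + bn^2 + cn + d. Substituting each data point gives a linear system:
  a + b + c + d = 12
  8a + 4b + 2c + d = 6
  216a + 36b + 6c + d = -618
  512a + 64b + 8c + d = -1626
Solving the system yields a = -4, b = 6, c = 4, d = 6.
So g(n) = -4n^3 + 6n^2 + 4n + 6.
Check: g(1) = 12. ✓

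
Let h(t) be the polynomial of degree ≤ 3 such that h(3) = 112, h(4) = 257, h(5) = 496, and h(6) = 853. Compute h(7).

1352

Forward differences of the values at t = 3, 4, 5, 6:
  h  : 112  257  496  853
  Δ  : 145  239  357
  Δ^2: 94  118
  Δ^3: 24
The third differences are constant, confirming degree 3.
Interpolating (Newton forward form) and evaluating at t = 7 gives h(7) = 1352.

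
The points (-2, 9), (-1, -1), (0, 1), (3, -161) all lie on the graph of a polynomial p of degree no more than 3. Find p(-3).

Write p(t) = at^3 + bt^2 + ct + d. Substituting each data point gives a linear system:
  -8a + 4b - 2c + d = 9
  -a + b - c + d = -1
  d = 1
  27a + 9b + 3c + d = -161
Solving the system yields a = -4, b = -6, c = 0, d = 1.
So p(t) = -4t³ - 6t² + 1.
Then p(-3) = 55.

55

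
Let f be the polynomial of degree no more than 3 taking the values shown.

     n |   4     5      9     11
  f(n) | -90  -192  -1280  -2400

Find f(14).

Write f(n) = an^3 + bn^2 + cn + d. Substituting each data point gives a linear system:
  64a + 16b + 4c + d = -90
  125a + 25b + 5c + d = -192
  729a + 81b + 9c + d = -1280
  1331a + 121b + 11c + d = -2400
Solving the system yields a = -2, b = 2, c = 2, d = -2.
So f(n) = -2n^3 + 2n^2 + 2n - 2.
Then f(14) = -5070.

-5070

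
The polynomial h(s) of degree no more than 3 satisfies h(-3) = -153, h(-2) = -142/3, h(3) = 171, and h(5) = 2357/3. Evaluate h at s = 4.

Using the Lagrange interpolation formula with nodes -3, -2, 3, 5:
  L_0(s) = (s + 2)(s - 3)(s - 5) / -48
  L_1(s) = (s + 3)(s - 3)(s - 5) / 35
  L_2(s) = (s + 3)(s + 2)(s - 5) / -60
  L_3(s) = (s + 3)(s + 2)(s - 3) / 112
Then h(s) = -153·L_0(s) - 142/3·L_1(s) + 171·L_2(s) + 2357/3·L_3(s).
Expanding and collecting terms gives h(s) = 6s^3 + (5/3)s^2 - 6.
Evaluating at s = 4: h(4) = 1214/3.

1214/3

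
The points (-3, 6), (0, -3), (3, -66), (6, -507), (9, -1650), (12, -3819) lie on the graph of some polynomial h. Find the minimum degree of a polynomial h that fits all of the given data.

Forward differences of the values at t = -3, 0, 3, 6, 9, 12:
  h  : 6  -3  -66  -507  -1650  -3819
  Δ  : -9  -63  -441  -1143  -2169
  Δ^2: -54  -378  -702  -1026
  Δ^3: -324  -324  -324
  Δ^4: 0  0
  Δ^5: 0
The third differences are constant (-324) and nonzero, while all higher differences vanish, so the minimal degree is 3.

3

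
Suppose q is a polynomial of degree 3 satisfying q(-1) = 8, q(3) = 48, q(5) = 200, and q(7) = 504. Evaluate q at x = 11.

1760

Write q(x) = ax^3 + bx^2 + cx + d. Substituting each data point gives a linear system:
  -a + b - c + d = 8
  27a + 9b + 3c + d = 48
  125a + 25b + 5c + d = 200
  343a + 49b + 7c + d = 504
Solving the system yields a = 1, b = 4, c = -5, d = 0.
So q(x) = x³ + 4x² - 5x.
Then q(11) = 1760.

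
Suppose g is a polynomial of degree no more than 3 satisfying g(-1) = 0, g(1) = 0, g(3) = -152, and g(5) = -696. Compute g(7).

Forward differences of the values at n = -1, 1, 3, 5:
  g  : 0  0  -152  -696
  Δ  : 0  -152  -544
  Δ^2: -152  -392
  Δ^3: -240
The third differences are constant, confirming degree 3.
Interpolating (Newton forward form) and evaluating at n = 7 gives g(7) = -1872.

-1872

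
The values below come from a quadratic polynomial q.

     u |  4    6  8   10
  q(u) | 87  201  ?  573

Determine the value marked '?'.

363

On equispaced nodes a degree-2 polynomial has vanishing third forward difference, so
  - q(4) + 3·q(6) - 3·q(8) + q(10) = 0.
Substituting the known values and solving for q(8):
  -3·q(8) = -1089
  q(8) = 363.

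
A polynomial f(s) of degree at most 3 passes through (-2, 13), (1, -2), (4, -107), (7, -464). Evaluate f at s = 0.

5

Forward differences of the values at s = -2, 1, 4, 7:
  f  : 13  -2  -107  -464
  Δ  : -15  -105  -357
  Δ^2: -90  -252
  Δ^3: -162
The third differences are constant, confirming degree 3.
Interpolating (Newton forward form) and evaluating at s = 0 gives f(0) = 5.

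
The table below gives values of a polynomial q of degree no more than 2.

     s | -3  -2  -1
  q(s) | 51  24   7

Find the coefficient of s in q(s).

Write q(s) = as^2 + bs + c. Substituting each data point gives a linear system:
  9a - 3b + c = 51
  4a - 2b + c = 24
  a - b + c = 7
Solving the system yields a = 5, b = -2, c = 0.
So q(s) = 5s^2 - 2s.
The coefficient of s is -2.

-2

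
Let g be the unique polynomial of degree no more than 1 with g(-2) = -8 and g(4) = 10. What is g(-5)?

Using the Lagrange interpolation formula with nodes -2, 4:
  L_0(u) = (u - 4) / -6
  L_1(u) = (u + 2) / 6
Then g(u) = -8·L_0(u) + 10·L_1(u).
Expanding and collecting terms gives g(u) = 3u - 2.
Evaluating at u = -5: g(-5) = -17.

-17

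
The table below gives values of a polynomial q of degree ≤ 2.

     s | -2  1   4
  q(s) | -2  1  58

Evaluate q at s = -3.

9

Write q(s) = as^2 + bs + c. Substituting each data point gives a linear system:
  4a - 2b + c = -2
  a + b + c = 1
  16a + 4b + c = 58
Solving the system yields a = 3, b = 4, c = -6.
So q(s) = 3s^2 + 4s - 6.
Then q(-3) = 9.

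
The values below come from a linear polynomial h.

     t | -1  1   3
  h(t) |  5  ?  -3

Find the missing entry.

1

The 2 known points determine the degree-1 polynomial uniquely.
Write h(t) = at + b. Substituting each data point gives a linear system:
  -a + b = 5
  3a + b = -3
Solving the system yields a = -2, b = 3.
So h(t) = -2t + 3.
Then h(1) = 1.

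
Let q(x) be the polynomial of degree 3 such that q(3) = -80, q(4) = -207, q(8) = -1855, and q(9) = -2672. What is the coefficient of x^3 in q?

-4

Write q(x) = ax^3 + bx^2 + cx + d. Substituting each data point gives a linear system:
  27a + 9b + 3c + d = -80
  64a + 16b + 4c + d = -207
  512a + 64b + 8c + d = -1855
  729a + 81b + 9c + d = -2672
Solving the system yields a = -4, b = 3, c = 0, d = 1.
So q(x) = -4x^3 + 3x^2 + 1.
The leading coefficient is -4.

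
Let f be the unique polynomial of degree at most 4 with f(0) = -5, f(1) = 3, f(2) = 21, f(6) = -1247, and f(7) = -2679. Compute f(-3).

Using the Lagrange interpolation formula with nodes 0, 1, 2, 6, 7:
  L_0(u) = (u - 1)(u - 2)(u - 6)(u - 7) / 84
  L_1(u) = u(u - 2)(u - 6)(u - 7) / -30
  L_2(u) = u(u - 1)(u - 6)(u - 7) / 40
  L_3(u) = u(u - 1)(u - 2)(u - 7) / -120
  L_4(u) = u(u - 1)(u - 2)(u - 6) / 210
Then f(u) = -5·L_0(u) + 3·L_1(u) + 21·L_2(u) - 1247·L_3(u) - 2679·L_4(u).
Expanding and collecting terms gives f(u) = -2u⁴ + 6u³ + u² + 3u - 5.
Evaluating at u = -3: f(-3) = -329.

-329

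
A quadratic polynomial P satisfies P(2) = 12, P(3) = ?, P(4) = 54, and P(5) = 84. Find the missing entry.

The 3 known points determine the degree-2 polynomial uniquely.
Write P(n) = an^2 + bn + c. Substituting each data point gives a linear system:
  4a + 2b + c = 12
  16a + 4b + c = 54
  25a + 5b + c = 84
Solving the system yields a = 3, b = 3, c = -6.
So P(n) = 3n^2 + 3n - 6.
Then P(3) = 30.

30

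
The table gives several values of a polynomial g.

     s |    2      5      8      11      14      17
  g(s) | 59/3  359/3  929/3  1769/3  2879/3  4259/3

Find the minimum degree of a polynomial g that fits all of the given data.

2

Forward differences of the values at s = 2, 5, 8, 11, 14, 17:
  g  : 59/3  359/3  929/3  1769/3  2879/3  4259/3
  Δ  : 100  190  280  370  460
  Δ^2: 90  90  90  90
  Δ^3: 0  0  0
  Δ^4: 0  0
  Δ^5: 0
The second differences are constant (90) and nonzero, while all higher differences vanish, so the minimal degree is 2.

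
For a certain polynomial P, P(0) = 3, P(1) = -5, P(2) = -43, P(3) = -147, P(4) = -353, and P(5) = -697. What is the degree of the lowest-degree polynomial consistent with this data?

3

Forward differences of the values at u = 0, 1, 2, 3, 4, 5:
  P  : 3  -5  -43  -147  -353  -697
  Δ  : -8  -38  -104  -206  -344
  Δ^2: -30  -66  -102  -138
  Δ^3: -36  -36  -36
  Δ^4: 0  0
  Δ^5: 0
The third differences are constant (-36) and nonzero, while all higher differences vanish, so the minimal degree is 3.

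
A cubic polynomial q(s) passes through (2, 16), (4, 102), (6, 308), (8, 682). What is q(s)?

q(s) = s^3 + 3s^2 - 3s + 2

Write q(s) = as^3 + bs^2 + cs + d. Substituting each data point gives a linear system:
  8a + 4b + 2c + d = 16
  64a + 16b + 4c + d = 102
  216a + 36b + 6c + d = 308
  512a + 64b + 8c + d = 682
Solving the system yields a = 1, b = 3, c = -3, d = 2.
So q(s) = s^3 + 3s^2 - 3s + 2.
Check: q(2) = 16. ✓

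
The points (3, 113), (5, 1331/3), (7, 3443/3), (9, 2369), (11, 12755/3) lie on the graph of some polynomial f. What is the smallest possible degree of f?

Forward differences of the values at u = 3, 5, 7, 9, 11:
  f  : 113  1331/3  3443/3  2369  12755/3
  Δ  : 992/3  704  3664/3  5648/3
  Δ^2: 1120/3  1552/3  1984/3
  Δ^3: 144  144
  Δ^4: 0
The third differences are constant (144) and nonzero, while all higher differences vanish, so the minimal degree is 3.

3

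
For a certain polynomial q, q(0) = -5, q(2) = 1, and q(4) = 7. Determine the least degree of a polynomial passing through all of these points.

Forward differences of the values at t = 0, 2, 4:
  q  : -5  1  7
  Δ  : 6  6
  Δ^2: 0
The first differences are constant (6) and nonzero, while all higher differences vanish, so the minimal degree is 1.

1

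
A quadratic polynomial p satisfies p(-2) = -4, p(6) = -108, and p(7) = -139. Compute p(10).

Using the Lagrange interpolation formula with nodes -2, 6, 7:
  L_0(x) = (x - 6)(x - 7) / 72
  L_1(x) = (x + 2)(x - 7) / -8
  L_2(x) = (x + 2)(x - 6) / 9
Then p(x) = -4·L_0(x) - 108·L_1(x) - 139·L_2(x).
Expanding and collecting terms gives p(x) = -2x^2 - 5x - 6.
Evaluating at x = 10: p(10) = -256.

-256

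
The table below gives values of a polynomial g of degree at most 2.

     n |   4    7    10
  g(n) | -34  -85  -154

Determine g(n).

Write g(n) = an^2 + bn + c. Substituting each data point gives a linear system:
  16a + 4b + c = -34
  49a + 7b + c = -85
  100a + 10b + c = -154
Solving the system yields a = -1, b = -6, c = 6.
So g(n) = -n² - 6n + 6.
Check: g(10) = -154. ✓

g(n) = -n^2 - 6n + 6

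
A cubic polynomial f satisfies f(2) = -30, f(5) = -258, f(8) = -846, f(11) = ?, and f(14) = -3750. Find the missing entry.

-1956

The 4 known points determine the degree-3 polynomial uniquely.
Write f(x) = ax^3 + bx^2 + cx + d. Substituting each data point gives a linear system:
  8a + 4b + 2c + d = -30
  125a + 25b + 5c + d = -258
  512a + 64b + 8c + d = -846
  2744a + 196b + 14c + d = -3750
Solving the system yields a = -1, b = -5, c = -2, d = 2.
So f(x) = -x^3 - 5x^2 - 2x + 2.
Then f(11) = -1956.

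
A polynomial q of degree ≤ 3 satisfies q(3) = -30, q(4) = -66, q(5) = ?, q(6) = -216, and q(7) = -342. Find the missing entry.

On equispaced nodes a degree-3 polynomial has vanishing fourth forward difference, so
  q(3) - 4·q(4) + 6·q(5) - 4·q(6) + q(7) = 0.
Substituting the known values and solving for q(5):
  6·q(5) = -756
  q(5) = -126.

-126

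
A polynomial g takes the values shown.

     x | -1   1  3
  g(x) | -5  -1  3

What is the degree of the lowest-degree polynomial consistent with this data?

1

Forward differences of the values at x = -1, 1, 3:
  g  : -5  -1  3
  Δ  : 4  4
  Δ^2: 0
The first differences are constant (4) and nonzero, while all higher differences vanish, so the minimal degree is 1.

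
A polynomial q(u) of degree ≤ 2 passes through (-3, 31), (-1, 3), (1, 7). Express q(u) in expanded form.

q(u) = 4u^2 + 2u + 1

Write q(u) = au^2 + bu + c. Substituting each data point gives a linear system:
  9a - 3b + c = 31
  a - b + c = 3
  a + b + c = 7
Solving the system yields a = 4, b = 2, c = 1.
So q(u) = 4u^2 + 2u + 1.
Check: q(-3) = 31. ✓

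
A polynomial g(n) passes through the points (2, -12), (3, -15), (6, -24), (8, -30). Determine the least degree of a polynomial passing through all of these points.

Divided differences on the nodes 2, 3, 6, 8:
  order 0: -12  -15  -24  -30
  order 1: -3  -3  -3
  order 2: 0  0
  order 3: 0
The order-1 divided differences are all -3 (nonzero) and every higher order vanishes, so the data lies on a polynomial of degree exactly 1.

1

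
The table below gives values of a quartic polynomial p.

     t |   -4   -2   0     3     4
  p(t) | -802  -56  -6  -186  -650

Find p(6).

Write p(t) = at^4 + bt^3 + ct^2 + dt + e. Substituting each data point gives a linear system:
  256a - 64b + 16c - 4d + e = -802
  16a - 8b + 4c - 2d + e = -56
  e = -6
  81a + 27b + 9c + 3d + e = -186
  256a + 64b + 16c + 4d + e = -650
Solving the system yields a = -3, b = 1, c = 3, d = 3, e = -6.
So p(t) = -3t^4 + t^3 + 3t^2 + 3t - 6.
Then p(6) = -3552.

-3552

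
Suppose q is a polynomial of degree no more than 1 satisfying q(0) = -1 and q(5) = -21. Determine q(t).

Using the Lagrange interpolation formula with nodes 0, 5:
  L_0(t) = (t - 5) / -5
  L_1(t) = t / 5
Then q(t) = -1·L_0(t) - 21·L_1(t).
Expanding and collecting terms gives q(t) = -4t - 1.
Check: q(0) = -1. ✓

q(t) = -4t - 1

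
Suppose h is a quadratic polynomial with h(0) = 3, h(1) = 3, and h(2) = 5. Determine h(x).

h(x) = x^2 - x + 3

Using the Lagrange interpolation formula with nodes 0, 1, 2:
  L_0(x) = (x - 1)(x - 2) / 2
  L_1(x) = x(x - 2) / -1
  L_2(x) = x(x - 1) / 2
Then h(x) = 3·L_0(x) + 3·L_1(x) + 5·L_2(x).
Expanding and collecting terms gives h(x) = x² - x + 3.
Check: h(0) = 3. ✓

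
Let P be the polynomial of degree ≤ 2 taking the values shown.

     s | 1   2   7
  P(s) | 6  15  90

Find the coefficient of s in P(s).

6

Write P(s) = as^2 + bs + c. Substituting each data point gives a linear system:
  a + b + c = 6
  4a + 2b + c = 15
  49a + 7b + c = 90
Solving the system yields a = 1, b = 6, c = -1.
So P(s) = s^2 + 6s - 1.
The coefficient of s is 6.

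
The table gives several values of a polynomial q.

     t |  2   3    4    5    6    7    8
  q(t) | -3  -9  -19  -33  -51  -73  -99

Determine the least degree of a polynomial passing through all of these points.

2

Forward differences of the values at t = 2, 3, 4, 5, 6, 7, 8:
  q  : -3  -9  -19  -33  -51  -73  -99
  Δ  : -6  -10  -14  -18  -22  -26
  Δ^2: -4  -4  -4  -4  -4
  Δ^3: 0  0  0  0
  Δ^4: 0  0  0
  Δ^5: 0  0
  Δ^6: 0
The second differences are constant (-4) and nonzero, while all higher differences vanish, so the minimal degree is 2.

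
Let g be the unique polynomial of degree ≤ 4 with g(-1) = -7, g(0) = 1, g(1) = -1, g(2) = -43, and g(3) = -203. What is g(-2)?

Write g(u) = au^4 + bu^3 + cu^2 + du + e. Substituting each data point gives a linear system:
  a - b + c - d + e = -7
  e = 1
  a + b + c + d + e = -1
  16a + 8b + 4c + 2d + e = -43
  81a + 27b + 9c + 3d + e = -203
Solving the system yields a = -2, b = -1, c = -3, d = 4, e = 1.
So g(u) = -2u^4 - u^3 - 3u^2 + 4u + 1.
Then g(-2) = -43.

-43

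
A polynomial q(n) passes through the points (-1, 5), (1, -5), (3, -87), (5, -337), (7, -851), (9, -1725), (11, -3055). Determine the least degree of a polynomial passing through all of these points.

Forward differences of the values at n = -1, 1, 3, 5, 7, 9, 11:
  q  : 5  -5  -87  -337  -851  -1725  -3055
  Δ  : -10  -82  -250  -514  -874  -1330
  Δ^2: -72  -168  -264  -360  -456
  Δ^3: -96  -96  -96  -96
  Δ^4: 0  0  0
  Δ^5: 0  0
  Δ^6: 0
The third differences are constant (-96) and nonzero, while all higher differences vanish, so the minimal degree is 3.

3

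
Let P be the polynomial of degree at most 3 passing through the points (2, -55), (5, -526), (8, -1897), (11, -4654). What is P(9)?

-2638

Using the Lagrange interpolation formula with nodes 2, 5, 8, 11:
  L_0(s) = (s - 5)(s - 8)(s - 11) / -162
  L_1(s) = (s - 2)(s - 8)(s - 11) / 54
  L_2(s) = (s - 2)(s - 5)(s - 11) / -54
  L_3(s) = (s - 2)(s - 5)(s - 8) / 162
Then P(s) = -55·L_0(s) - 526·L_1(s) - 1897·L_2(s) - 4654·L_3(s).
Expanding and collecting terms gives P(s) = -3s^3 - 5s^2 - 5s - 1.
Evaluating at s = 9: P(9) = -2638.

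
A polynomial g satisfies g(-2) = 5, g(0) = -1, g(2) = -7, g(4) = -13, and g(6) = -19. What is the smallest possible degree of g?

Forward differences of the values at s = -2, 0, 2, 4, 6:
  g  : 5  -1  -7  -13  -19
  Δ  : -6  -6  -6  -6
  Δ^2: 0  0  0
  Δ^3: 0  0
  Δ^4: 0
The first differences are constant (-6) and nonzero, while all higher differences vanish, so the minimal degree is 1.

1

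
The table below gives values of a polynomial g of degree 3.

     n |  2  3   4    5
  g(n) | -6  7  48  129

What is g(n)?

g(n) = 2n^3 - 4n^2 - 5n + 4

Using the Lagrange interpolation formula with nodes 2, 3, 4, 5:
  L_0(n) = (n - 3)(n - 4)(n - 5) / -6
  L_1(n) = (n - 2)(n - 4)(n - 5) / 2
  L_2(n) = (n - 2)(n - 3)(n - 5) / -2
  L_3(n) = (n - 2)(n - 3)(n - 4) / 6
Then g(n) = -6·L_0(n) + 7·L_1(n) + 48·L_2(n) + 129·L_3(n).
Expanding and collecting terms gives g(n) = 2n^3 - 4n^2 - 5n + 4.
Check: g(2) = -6. ✓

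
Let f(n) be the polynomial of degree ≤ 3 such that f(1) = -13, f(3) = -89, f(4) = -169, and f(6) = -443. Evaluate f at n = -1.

-9

Write f(n) = an^3 + bn^2 + cn + d. Substituting each data point gives a linear system:
  a + b + c + d = -13
  27a + 9b + 3c + d = -89
  64a + 16b + 4c + d = -169
  216a + 36b + 6c + d = -443
Solving the system yields a = -1, b = -6, c = -1, d = -5.
So f(n) = -n^3 - 6n^2 - n - 5.
Then f(-1) = -9.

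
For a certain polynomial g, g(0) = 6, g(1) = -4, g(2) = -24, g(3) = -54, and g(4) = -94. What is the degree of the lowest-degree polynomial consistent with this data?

Forward differences of the values at s = 0, 1, 2, 3, 4:
  g  : 6  -4  -24  -54  -94
  Δ  : -10  -20  -30  -40
  Δ^2: -10  -10  -10
  Δ^3: 0  0
  Δ^4: 0
The second differences are constant (-10) and nonzero, while all higher differences vanish, so the minimal degree is 2.

2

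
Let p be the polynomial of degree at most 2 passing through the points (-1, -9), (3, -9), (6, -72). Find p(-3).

Write p(n) = an^2 + bn + c. Substituting each data point gives a linear system:
  a - b + c = -9
  9a + 3b + c = -9
  36a + 6b + c = -72
Solving the system yields a = -3, b = 6, c = 0.
So p(n) = -3n^2 + 6n.
Then p(-3) = -45.

-45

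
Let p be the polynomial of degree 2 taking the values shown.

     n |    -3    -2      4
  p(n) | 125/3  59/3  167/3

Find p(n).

p(n) = 4n^2 - 2n - 1/3

Write p(n) = an^2 + bn + c. Substituting each data point gives a linear system:
  9a - 3b + c = 125/3
  4a - 2b + c = 59/3
  16a + 4b + c = 167/3
Solving the system yields a = 4, b = -2, c = -1/3.
So p(n) = 4n^2 - 2n - 1/3.
Check: p(4) = 167/3. ✓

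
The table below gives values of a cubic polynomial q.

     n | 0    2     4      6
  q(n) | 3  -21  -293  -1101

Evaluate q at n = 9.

-3948

Forward differences of the values at n = 0, 2, 4, 6:
  q  : 3  -21  -293  -1101
  Δ  : -24  -272  -808
  Δ^2: -248  -536
  Δ^3: -288
The third differences are constant, confirming degree 3.
Interpolating (Newton forward form) and evaluating at n = 9 gives q(9) = -3948.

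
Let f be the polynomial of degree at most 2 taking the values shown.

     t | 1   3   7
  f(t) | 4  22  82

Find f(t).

Using the Lagrange interpolation formula with nodes 1, 3, 7:
  L_0(t) = (t - 3)(t - 7) / 12
  L_1(t) = (t - 1)(t - 7) / -8
  L_2(t) = (t - 1)(t - 3) / 24
Then f(t) = 4·L_0(t) + 22·L_1(t) + 82·L_2(t).
Expanding and collecting terms gives f(t) = t² + 5t - 2.
Check: f(1) = 4. ✓

f(t) = t^2 + 5t - 2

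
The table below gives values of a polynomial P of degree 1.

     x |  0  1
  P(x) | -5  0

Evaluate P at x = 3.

Using the Lagrange interpolation formula with nodes 0, 1:
  L_0(x) = (x - 1) / -1
  L_1(x) = x / 1
Then P(x) = -5·L_0(x) + 0·L_1(x).
Expanding and collecting terms gives P(x) = 5x - 5.
Evaluating at x = 3: P(3) = 10.

10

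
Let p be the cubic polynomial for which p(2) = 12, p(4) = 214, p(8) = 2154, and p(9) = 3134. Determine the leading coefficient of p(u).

Write p(u) = au^3 + bu^2 + cu + d. Substituting each data point gives a linear system:
  8a + 4b + 2c + d = 12
  64a + 16b + 4c + d = 214
  512a + 64b + 8c + d = 2154
  729a + 81b + 9c + d = 3134
Solving the system yields a = 5, b = -6, c = -3, d = 2.
So p(u) = 5u^3 - 6u^2 - 3u + 2.
The leading coefficient is 5.

5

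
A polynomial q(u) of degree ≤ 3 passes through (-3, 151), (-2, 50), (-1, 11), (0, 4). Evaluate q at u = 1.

-1

Using the Lagrange interpolation formula with nodes -3, -2, -1, 0:
  L_0(u) = (u + 2)(u + 1)u / -6
  L_1(u) = (u + 3)(u + 1)u / 2
  L_2(u) = (u + 3)(u + 2)u / -2
  L_3(u) = (u + 3)(u + 2)(u + 1) / 6
Then q(u) = 151·L_0(u) + 50·L_1(u) + 11·L_2(u) + 4·L_3(u).
Expanding and collecting terms gives q(u) = -5u^3 + u^2 - u + 4.
Evaluating at u = 1: q(1) = -1.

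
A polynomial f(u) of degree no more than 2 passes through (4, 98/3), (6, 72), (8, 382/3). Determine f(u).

f(u) = 2u^2 - (1/3)u + 2

Write f(u) = au^2 + bu + c. Substituting each data point gives a linear system:
  16a + 4b + c = 98/3
  36a + 6b + c = 72
  64a + 8b + c = 382/3
Solving the system yields a = 2, b = -1/3, c = 2.
So f(u) = 2u² - (1/3)u + 2.
Check: f(8) = 382/3. ✓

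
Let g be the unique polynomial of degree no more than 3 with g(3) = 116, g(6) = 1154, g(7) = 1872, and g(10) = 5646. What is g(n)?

Write g(n) = an^3 + bn^2 + cn + d. Substituting each data point gives a linear system:
  27a + 9b + 3c + d = 116
  216a + 36b + 6c + d = 1154
  343a + 49b + 7c + d = 1872
  1000a + 100b + 10c + d = 5646
Solving the system yields a = 6, b = -3, c = -5, d = -4.
So g(n) = 6n³ - 3n² - 5n - 4.
Check: g(10) = 5646. ✓

g(n) = 6n^3 - 3n^2 - 5n - 4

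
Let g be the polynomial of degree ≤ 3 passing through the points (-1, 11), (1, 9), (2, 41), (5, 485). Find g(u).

g(u) = 3u^3 + 5u^2 - 4u + 5

Write g(u) = au^3 + bu^2 + cu + d. Substituting each data point gives a linear system:
  -a + b - c + d = 11
  a + b + c + d = 9
  8a + 4b + 2c + d = 41
  125a + 25b + 5c + d = 485
Solving the system yields a = 3, b = 5, c = -4, d = 5.
So g(u) = 3u^3 + 5u^2 - 4u + 5.
Check: g(2) = 41. ✓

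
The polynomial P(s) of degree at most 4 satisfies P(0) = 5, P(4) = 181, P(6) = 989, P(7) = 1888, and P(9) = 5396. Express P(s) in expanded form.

Using the Lagrange interpolation formula with nodes 0, 4, 6, 7, 9:
  L_0(s) = (s - 4)(s - 6)(s - 7)(s - 9) / 1512
  L_1(s) = s(s - 6)(s - 7)(s - 9) / -120
  L_2(s) = s(s - 4)(s - 7)(s - 9) / 36
  L_3(s) = s(s - 4)(s - 6)(s - 9) / -42
  L_4(s) = s(s - 4)(s - 6)(s - 7) / 270
Then P(s) = 5·L_0(s) + 181·L_1(s) + 989·L_2(s) + 1888·L_3(s) + 5396·L_4(s).
Expanding and collecting terms gives P(s) = s⁴ - 2s³ + 4s² - 4s + 5.
Check: P(4) = 181. ✓

P(s) = s^4 - 2s^3 + 4s^2 - 4s + 5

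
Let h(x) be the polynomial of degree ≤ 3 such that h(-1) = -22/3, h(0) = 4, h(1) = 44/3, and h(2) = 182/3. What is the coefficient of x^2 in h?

Write h(x) = ax^3 + bx^2 + cx + d. Substituting each data point gives a linear system:
  -a + b - c + d = -22/3
  d = 4
  a + b + c + d = 44/3
  8a + 4b + 2c + d = 182/3
Solving the system yields a = 6, b = -1/3, c = 5, d = 4.
So h(x) = 6x^3 - (1/3)x^2 + 5x + 4.
The coefficient of x^2 is -1/3.

-1/3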